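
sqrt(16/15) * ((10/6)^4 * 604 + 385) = 5210.96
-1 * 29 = -29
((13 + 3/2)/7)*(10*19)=2755/7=393.57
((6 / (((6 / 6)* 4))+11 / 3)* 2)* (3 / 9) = 31 / 9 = 3.44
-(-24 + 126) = -102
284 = 284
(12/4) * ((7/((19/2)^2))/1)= 84/361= 0.23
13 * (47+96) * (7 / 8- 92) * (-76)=25749009 / 2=12874504.50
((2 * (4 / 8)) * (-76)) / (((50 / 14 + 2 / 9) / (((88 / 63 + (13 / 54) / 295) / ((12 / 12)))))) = -5922338 / 211515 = -28.00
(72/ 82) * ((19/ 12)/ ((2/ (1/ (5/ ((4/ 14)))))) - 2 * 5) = -12543/ 1435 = -8.74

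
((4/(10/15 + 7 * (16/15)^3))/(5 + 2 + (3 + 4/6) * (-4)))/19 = -20250/6756457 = -0.00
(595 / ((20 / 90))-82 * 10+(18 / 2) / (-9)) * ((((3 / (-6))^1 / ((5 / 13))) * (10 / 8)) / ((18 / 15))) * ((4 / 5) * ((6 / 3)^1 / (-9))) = 48269 / 108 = 446.94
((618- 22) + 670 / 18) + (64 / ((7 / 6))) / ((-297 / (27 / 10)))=2192387 / 3465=632.72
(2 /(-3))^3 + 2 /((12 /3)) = 11 /54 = 0.20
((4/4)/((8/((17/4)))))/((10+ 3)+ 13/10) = 85/2288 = 0.04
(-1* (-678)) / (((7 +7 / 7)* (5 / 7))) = 118.65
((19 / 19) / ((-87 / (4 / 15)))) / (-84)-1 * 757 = -20745584 / 27405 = -757.00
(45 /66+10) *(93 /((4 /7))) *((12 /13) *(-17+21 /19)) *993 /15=-4587805971 /2717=-1688555.75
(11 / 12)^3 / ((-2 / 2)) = -1331 / 1728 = -0.77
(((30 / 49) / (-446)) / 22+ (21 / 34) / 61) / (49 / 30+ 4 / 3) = 37628730 / 11093341721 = 0.00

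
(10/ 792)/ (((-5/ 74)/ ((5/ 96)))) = -185/ 19008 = -0.01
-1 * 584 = -584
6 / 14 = 3 / 7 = 0.43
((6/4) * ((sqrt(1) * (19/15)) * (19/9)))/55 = 361/4950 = 0.07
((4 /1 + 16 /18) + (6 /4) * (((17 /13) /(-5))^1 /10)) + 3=91841 /11700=7.85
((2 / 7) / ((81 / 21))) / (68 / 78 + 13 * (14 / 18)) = 26 / 3855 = 0.01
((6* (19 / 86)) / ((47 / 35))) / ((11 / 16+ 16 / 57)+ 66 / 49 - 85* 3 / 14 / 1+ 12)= -17830512 / 70429829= -0.25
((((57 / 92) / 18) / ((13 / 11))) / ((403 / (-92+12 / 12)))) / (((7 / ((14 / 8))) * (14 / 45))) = -3135 / 593216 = -0.01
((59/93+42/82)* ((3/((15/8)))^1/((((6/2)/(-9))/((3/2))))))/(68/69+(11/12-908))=1608896/176586385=0.01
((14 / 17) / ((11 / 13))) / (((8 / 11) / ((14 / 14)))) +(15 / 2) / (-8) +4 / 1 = 1197 / 272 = 4.40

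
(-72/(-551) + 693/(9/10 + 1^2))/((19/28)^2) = 157616928/198911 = 792.40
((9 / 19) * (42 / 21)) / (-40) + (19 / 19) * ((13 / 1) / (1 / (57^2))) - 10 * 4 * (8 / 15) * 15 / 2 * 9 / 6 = 15958851 / 380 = 41996.98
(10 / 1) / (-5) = -2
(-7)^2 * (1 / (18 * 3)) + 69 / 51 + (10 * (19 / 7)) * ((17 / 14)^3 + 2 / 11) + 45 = 4887531725 / 48490596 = 100.79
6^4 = 1296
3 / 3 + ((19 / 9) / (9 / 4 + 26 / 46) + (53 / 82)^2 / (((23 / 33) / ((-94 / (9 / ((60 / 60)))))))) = -812987827 / 180246906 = -4.51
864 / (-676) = -216 / 169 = -1.28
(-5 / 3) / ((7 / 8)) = -40 / 21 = -1.90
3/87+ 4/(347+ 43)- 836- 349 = -1184.96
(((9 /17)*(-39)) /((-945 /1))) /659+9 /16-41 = -253691727 /6273680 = -40.44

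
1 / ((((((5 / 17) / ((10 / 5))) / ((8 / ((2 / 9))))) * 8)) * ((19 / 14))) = 2142 / 95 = 22.55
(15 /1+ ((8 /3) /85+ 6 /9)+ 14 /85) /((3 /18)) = 1618 /17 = 95.18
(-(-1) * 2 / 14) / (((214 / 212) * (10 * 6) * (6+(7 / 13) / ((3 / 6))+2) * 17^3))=689 / 13026622980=0.00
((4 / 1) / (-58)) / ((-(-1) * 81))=-2 / 2349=-0.00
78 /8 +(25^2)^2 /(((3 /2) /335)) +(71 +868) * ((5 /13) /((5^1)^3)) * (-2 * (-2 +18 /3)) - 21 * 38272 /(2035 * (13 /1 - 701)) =5954440923921341 /68253900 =87239570.54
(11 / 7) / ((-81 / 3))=-11 / 189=-0.06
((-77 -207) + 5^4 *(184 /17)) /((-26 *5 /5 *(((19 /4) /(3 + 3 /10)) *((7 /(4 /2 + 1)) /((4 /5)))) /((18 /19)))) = -785306016 /13961675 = -56.25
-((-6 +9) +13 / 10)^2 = -1849 / 100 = -18.49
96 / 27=32 / 9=3.56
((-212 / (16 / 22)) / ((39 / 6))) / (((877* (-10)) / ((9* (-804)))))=-2109294 / 57005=-37.00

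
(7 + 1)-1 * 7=1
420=420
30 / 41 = 0.73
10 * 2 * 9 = 180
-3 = -3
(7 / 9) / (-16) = -7 / 144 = -0.05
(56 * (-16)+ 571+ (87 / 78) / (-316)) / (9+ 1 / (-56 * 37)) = -36.11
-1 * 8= -8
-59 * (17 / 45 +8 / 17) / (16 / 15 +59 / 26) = -995566 / 66351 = -15.00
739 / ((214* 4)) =739 / 856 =0.86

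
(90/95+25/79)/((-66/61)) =-115717/99066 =-1.17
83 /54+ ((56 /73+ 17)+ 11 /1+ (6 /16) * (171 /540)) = 9594169 /315360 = 30.42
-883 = -883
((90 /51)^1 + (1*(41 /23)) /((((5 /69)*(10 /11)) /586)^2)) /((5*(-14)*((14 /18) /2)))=-13488580540269 /2603125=-5181687.60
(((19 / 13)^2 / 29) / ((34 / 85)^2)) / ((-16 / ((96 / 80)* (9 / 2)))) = -48735 / 313664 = -0.16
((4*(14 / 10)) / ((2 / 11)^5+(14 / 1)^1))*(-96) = -72150848 / 1878955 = -38.40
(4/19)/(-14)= -2/133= -0.02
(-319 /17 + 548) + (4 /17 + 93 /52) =531.26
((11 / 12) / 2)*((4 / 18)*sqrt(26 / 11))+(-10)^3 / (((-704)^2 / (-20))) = 0.20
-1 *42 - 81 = -123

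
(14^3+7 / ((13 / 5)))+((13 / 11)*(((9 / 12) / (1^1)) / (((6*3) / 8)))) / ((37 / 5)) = 43599092 / 15873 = 2746.75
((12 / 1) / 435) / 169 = 4 / 24505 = 0.00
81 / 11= 7.36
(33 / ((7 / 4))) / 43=132 / 301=0.44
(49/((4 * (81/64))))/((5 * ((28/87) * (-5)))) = -1.20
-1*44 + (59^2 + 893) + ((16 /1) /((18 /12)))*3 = 4362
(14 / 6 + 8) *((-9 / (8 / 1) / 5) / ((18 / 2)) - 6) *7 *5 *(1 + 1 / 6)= -366079 / 144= -2542.22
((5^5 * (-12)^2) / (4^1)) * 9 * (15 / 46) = 7593750 / 23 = 330163.04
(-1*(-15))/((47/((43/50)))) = 129/470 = 0.27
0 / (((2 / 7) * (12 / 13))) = 0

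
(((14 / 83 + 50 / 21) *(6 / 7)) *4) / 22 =1616 / 4067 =0.40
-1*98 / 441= -2 / 9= -0.22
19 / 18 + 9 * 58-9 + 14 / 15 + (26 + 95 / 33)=538429 / 990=543.87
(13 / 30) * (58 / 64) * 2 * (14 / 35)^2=377 / 3000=0.13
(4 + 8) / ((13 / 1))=12 / 13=0.92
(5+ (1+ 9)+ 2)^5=1419857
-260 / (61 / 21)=-5460 / 61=-89.51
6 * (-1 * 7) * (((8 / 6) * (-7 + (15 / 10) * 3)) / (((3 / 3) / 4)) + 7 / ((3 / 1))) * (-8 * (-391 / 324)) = 120428 / 27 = 4460.30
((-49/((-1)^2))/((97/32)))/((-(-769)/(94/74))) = -73696/2759941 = -0.03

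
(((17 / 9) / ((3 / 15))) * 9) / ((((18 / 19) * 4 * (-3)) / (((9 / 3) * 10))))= -8075 / 36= -224.31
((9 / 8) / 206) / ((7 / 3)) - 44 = -507557 / 11536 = -44.00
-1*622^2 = -386884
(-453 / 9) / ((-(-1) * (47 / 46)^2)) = -319516 / 6627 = -48.21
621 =621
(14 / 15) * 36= 168 / 5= 33.60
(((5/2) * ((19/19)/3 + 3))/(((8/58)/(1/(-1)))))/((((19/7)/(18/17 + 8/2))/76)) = -436450/51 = -8557.84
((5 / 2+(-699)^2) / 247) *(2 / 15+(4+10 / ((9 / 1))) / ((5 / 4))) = 977207 / 117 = 8352.20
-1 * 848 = -848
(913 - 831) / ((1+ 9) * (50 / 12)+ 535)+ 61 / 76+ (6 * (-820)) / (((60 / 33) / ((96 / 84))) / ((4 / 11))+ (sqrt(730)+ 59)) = -1298811719623 / 13827028460+ 314880 * sqrt(730) / 210329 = -53.48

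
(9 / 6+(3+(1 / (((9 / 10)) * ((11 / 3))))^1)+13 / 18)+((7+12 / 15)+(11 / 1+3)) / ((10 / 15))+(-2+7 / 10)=18278 / 495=36.93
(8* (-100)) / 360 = -20 / 9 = -2.22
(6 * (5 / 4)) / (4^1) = 15 / 8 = 1.88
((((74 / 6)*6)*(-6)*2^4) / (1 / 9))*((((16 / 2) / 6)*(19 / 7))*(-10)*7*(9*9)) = 1311966720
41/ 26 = 1.58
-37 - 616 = -653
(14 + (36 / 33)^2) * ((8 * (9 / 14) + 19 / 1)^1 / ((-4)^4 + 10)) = 155311 / 112651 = 1.38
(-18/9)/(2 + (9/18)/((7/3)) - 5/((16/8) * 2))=-56/27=-2.07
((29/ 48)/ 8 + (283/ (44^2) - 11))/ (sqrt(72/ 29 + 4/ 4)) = -500803*sqrt(2929)/ 4692864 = -5.78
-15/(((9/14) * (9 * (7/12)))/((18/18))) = -40/9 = -4.44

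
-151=-151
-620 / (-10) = 62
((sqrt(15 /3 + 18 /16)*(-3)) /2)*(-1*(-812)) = -4263*sqrt(2) /2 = -3014.40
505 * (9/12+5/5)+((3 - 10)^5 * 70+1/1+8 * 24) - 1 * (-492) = -4699685/4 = -1174921.25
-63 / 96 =-21 / 32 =-0.66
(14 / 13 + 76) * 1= 1002 / 13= 77.08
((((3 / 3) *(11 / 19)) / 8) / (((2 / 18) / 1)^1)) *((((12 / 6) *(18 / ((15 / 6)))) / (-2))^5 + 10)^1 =-2991528837 / 237500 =-12595.91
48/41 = 1.17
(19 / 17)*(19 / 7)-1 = 242 / 119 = 2.03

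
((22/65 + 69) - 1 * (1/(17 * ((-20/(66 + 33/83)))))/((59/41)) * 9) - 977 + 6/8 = -9801714093/10822370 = -905.69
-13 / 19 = -0.68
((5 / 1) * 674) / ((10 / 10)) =3370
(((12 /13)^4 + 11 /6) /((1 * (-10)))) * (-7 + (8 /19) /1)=10964675 /6511908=1.68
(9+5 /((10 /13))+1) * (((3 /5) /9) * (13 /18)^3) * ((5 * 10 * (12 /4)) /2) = 31.08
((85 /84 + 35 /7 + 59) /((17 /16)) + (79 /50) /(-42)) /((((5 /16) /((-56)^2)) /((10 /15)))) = 7824076288 /19125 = 409102.03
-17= -17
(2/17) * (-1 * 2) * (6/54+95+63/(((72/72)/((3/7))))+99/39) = -58336/1989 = -29.33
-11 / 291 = -0.04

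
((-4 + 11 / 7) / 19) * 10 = -170 / 133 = -1.28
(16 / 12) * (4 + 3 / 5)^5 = 25745372 / 9375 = 2746.17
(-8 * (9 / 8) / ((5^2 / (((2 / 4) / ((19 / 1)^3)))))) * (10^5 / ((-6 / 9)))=3.94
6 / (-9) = -2 / 3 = -0.67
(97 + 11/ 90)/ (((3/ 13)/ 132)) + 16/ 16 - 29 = 55525.91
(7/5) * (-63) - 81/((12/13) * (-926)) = -1631709/18520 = -88.11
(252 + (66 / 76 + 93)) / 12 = 4381 / 152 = 28.82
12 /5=2.40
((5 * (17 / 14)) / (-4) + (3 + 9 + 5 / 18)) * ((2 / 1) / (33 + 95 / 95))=319 / 504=0.63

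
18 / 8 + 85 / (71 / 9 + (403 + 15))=37557 / 15332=2.45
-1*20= -20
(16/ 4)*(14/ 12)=14/ 3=4.67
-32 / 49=-0.65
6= 6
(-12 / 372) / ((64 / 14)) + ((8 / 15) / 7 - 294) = -30615839 / 104160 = -293.93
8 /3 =2.67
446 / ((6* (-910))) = -223 / 2730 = -0.08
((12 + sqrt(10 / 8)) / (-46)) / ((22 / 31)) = -93 / 253-31 * sqrt(5) / 2024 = -0.40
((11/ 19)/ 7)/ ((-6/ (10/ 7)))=-55/ 2793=-0.02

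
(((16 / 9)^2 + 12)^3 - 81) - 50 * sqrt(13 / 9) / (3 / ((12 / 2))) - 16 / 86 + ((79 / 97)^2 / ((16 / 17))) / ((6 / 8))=2927847459011917 / 860056479468 - 100 * sqrt(13) / 3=3284.07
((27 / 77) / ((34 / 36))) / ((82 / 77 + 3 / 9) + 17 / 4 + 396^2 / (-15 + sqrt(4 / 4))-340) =-5832 / 181199549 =-0.00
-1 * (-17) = 17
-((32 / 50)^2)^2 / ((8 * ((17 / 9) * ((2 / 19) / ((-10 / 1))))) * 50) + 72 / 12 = 199919166 / 33203125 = 6.02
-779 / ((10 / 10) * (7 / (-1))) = 779 / 7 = 111.29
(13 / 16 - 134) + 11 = -1955 / 16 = -122.19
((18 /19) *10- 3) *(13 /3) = 533 /19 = 28.05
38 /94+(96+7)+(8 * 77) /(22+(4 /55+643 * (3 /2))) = 11289500 /108523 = 104.03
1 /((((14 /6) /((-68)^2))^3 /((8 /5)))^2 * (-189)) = -16890818320063195647049728 /20588575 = -820397638984883395.14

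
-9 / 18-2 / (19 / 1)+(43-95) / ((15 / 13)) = -26033 / 570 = -45.67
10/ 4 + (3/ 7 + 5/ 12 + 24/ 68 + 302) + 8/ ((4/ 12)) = 470809/ 1428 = 329.70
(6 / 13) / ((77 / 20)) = 120 / 1001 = 0.12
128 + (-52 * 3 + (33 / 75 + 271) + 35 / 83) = 506013 / 2075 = 243.86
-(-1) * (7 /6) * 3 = 7 /2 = 3.50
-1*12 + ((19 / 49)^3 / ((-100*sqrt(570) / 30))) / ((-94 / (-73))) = -12 - 26353*sqrt(570) / 1105900600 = -12.00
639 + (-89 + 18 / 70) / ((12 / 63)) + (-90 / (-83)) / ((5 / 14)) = 176.14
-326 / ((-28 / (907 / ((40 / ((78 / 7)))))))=5765799 / 1960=2941.73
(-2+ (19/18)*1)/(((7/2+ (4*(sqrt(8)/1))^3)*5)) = 119/377485155 - 34816*sqrt(2)/377485155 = -0.00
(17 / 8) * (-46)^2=8993 / 2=4496.50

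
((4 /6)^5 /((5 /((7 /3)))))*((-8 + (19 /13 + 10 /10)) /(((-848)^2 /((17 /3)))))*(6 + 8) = -1666 /44368155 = -0.00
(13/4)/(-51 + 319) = 13/1072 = 0.01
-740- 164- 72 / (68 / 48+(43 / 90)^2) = -947.77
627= 627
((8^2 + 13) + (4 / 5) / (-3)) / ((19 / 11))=12661 / 285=44.42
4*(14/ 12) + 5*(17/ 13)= 437/ 39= 11.21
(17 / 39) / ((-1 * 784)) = -17 / 30576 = -0.00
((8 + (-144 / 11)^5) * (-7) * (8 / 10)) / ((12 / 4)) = 1733650122848 / 2415765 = 717640.22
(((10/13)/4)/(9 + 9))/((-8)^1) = -5/3744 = -0.00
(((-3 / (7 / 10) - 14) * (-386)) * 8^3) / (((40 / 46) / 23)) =3345514496 / 35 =95586128.46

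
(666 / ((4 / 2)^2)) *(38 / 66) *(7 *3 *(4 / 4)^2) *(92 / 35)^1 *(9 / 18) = 145521 / 55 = 2645.84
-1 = -1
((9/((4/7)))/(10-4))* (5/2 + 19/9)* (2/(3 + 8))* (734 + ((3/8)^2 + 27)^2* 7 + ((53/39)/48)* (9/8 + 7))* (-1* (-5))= 630815820215/9732096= 64818.08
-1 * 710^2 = -504100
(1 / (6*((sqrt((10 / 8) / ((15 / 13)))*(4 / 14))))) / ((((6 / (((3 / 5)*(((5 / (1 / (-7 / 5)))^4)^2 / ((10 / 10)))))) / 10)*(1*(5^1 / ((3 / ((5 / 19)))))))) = 766718533*sqrt(39) / 650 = 7366393.39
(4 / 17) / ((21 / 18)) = 24 / 119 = 0.20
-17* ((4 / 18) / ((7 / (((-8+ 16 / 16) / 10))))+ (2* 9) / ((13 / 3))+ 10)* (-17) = 2389163 / 585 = 4084.04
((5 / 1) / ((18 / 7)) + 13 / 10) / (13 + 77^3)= 73 / 10272285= 0.00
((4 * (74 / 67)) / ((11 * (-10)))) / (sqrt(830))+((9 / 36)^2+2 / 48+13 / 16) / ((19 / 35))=1.69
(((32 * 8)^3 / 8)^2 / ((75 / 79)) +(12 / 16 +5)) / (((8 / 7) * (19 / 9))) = 29185436647722369 / 15200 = 1920094516297.52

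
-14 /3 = -4.67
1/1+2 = 3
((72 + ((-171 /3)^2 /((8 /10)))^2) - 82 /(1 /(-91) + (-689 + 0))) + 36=4136660008123 /250800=16493859.68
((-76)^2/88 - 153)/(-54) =961/594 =1.62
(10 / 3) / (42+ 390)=5 / 648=0.01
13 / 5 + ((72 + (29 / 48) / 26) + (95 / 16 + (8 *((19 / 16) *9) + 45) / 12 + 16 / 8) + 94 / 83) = 48978797 / 517920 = 94.57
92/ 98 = 46/ 49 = 0.94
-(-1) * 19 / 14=1.36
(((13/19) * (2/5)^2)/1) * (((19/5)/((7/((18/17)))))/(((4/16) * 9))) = 416/14875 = 0.03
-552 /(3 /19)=-3496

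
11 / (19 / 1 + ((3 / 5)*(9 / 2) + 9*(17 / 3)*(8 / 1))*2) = 5 / 382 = 0.01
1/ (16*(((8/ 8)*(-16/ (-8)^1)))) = 1/ 32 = 0.03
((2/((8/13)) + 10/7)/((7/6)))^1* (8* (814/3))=426536/49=8704.82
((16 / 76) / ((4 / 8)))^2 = 64 / 361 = 0.18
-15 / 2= -7.50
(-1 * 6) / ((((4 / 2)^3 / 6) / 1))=-9 / 2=-4.50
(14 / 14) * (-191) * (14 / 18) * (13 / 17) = -17381 / 153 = -113.60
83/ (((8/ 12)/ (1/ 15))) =83/ 10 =8.30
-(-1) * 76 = 76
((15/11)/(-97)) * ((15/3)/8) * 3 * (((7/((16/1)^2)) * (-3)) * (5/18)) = 2625/4370432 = 0.00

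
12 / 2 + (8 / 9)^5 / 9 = 3221414 / 531441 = 6.06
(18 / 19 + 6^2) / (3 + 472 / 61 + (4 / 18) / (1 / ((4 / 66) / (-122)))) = 12718134 / 3696127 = 3.44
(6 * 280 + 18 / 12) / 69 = 1121 / 46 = 24.37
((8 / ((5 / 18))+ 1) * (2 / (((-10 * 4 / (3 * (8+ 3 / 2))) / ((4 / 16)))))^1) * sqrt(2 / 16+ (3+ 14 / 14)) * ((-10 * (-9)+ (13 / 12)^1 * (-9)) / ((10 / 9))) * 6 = -73608831 * sqrt(66) / 64000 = -9343.77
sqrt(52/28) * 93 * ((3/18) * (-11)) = -341 * sqrt(91)/14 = -232.35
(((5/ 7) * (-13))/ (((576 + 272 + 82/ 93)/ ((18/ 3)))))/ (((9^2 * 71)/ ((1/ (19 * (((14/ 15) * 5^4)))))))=-403/ 391380715950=-0.00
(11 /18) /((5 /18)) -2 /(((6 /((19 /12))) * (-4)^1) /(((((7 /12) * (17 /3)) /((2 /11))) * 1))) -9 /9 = 186563 /51840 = 3.60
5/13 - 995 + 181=-813.62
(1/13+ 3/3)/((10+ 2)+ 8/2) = 7/104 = 0.07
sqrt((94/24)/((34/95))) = sqrt(455430)/204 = 3.31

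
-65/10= -13/2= -6.50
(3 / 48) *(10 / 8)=0.08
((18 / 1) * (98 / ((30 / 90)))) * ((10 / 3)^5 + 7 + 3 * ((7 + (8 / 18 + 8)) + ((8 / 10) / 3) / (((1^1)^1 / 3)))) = 111272336 / 45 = 2472718.58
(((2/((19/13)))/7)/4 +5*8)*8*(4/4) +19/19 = 42745/133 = 321.39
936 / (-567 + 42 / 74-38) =-8658 / 5591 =-1.55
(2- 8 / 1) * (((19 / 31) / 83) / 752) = -57 / 967448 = -0.00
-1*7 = -7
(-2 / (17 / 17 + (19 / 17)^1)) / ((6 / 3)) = -17 / 36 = -0.47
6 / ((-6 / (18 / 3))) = -6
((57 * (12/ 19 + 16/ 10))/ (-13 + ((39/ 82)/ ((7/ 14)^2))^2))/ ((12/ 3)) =-267279/ 78845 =-3.39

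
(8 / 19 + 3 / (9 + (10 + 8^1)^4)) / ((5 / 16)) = 4479664 / 3324525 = 1.35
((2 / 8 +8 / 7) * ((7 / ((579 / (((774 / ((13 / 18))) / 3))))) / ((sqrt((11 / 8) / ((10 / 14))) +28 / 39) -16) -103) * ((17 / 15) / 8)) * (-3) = 30019977 * sqrt(770) / 54393278780 +186236949577731 / 3046023611680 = 61.16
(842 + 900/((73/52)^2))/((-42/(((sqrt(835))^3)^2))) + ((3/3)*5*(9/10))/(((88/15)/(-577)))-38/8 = -354557753804181479/19695984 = -18001525275.62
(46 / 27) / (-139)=-46 / 3753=-0.01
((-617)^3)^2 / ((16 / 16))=55171016309022769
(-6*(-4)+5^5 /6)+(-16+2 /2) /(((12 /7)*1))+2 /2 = 6445 /12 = 537.08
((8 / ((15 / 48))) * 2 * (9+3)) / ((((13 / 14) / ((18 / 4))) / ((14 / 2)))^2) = 597445632 / 845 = 707036.25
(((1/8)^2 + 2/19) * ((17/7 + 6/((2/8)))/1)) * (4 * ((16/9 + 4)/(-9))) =-16835/2052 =-8.20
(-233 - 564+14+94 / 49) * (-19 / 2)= 727187 / 98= 7420.28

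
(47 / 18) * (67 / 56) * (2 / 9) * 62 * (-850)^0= 97619 / 2268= 43.04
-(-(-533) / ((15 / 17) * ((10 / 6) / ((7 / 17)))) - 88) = -61.24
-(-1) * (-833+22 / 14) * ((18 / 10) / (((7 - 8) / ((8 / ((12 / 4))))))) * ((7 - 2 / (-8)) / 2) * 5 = 506340 / 7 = 72334.29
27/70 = 0.39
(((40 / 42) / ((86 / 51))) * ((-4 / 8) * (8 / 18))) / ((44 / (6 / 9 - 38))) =1360 / 12771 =0.11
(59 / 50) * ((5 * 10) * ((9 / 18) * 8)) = 236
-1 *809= -809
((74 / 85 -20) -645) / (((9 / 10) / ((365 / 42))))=-6868205 / 1071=-6412.89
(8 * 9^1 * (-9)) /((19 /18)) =-11664 /19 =-613.89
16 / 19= 0.84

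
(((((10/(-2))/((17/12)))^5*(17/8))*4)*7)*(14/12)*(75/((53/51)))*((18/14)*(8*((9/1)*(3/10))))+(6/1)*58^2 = -19835208308424/260389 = -76175292.77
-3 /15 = -1 /5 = -0.20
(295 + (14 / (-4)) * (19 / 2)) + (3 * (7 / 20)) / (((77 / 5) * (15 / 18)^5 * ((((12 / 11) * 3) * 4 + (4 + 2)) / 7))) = 16363263 / 62500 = 261.81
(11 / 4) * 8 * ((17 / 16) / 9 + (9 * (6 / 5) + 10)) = 460.20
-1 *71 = -71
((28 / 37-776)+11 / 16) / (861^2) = -458537 / 438862032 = -0.00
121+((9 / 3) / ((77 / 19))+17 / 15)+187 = 357904 / 1155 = 309.87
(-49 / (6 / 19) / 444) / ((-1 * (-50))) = -0.01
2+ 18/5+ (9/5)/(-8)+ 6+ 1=99/8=12.38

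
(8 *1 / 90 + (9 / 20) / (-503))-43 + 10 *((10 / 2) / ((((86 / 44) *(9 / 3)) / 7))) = 16.78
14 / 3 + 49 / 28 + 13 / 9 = 283 / 36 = 7.86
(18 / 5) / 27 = 2 / 15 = 0.13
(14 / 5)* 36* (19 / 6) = 319.20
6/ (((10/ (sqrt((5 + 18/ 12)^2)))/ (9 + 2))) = 429/ 10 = 42.90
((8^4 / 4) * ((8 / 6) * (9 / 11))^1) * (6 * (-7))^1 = -516096 / 11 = -46917.82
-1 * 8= -8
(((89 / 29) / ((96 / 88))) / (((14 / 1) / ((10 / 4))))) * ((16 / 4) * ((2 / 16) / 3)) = 4895 / 58464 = 0.08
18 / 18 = 1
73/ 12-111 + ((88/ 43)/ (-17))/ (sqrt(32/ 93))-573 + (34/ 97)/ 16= -1578139/ 2328-11 * sqrt(186)/ 731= -678.10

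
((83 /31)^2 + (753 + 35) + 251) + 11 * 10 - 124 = 991914 /961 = 1032.17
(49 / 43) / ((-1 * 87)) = -49 / 3741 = -0.01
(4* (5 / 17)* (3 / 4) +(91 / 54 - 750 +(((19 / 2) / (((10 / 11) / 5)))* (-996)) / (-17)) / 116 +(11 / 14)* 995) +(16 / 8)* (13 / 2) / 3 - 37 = 573925871 / 745416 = 769.94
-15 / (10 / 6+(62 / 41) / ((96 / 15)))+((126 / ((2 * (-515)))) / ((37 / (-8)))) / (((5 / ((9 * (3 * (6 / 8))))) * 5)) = -2804873706 / 356804875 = -7.86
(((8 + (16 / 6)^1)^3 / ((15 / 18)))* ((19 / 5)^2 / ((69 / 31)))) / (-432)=-45838336 / 2095875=-21.87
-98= -98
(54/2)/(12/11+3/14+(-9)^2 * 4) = 1386/16699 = 0.08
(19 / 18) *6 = 6.33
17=17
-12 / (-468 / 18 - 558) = 3 / 146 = 0.02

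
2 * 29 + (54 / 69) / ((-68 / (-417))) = 49109 / 782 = 62.80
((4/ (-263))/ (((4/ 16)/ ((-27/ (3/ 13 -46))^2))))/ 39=-0.00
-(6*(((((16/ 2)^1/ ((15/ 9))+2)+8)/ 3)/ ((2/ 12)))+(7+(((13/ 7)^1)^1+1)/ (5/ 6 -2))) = -44627/ 245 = -182.15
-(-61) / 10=61 / 10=6.10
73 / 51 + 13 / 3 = 98 / 17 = 5.76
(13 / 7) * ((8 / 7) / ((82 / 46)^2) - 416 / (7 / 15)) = -136307704 / 82369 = -1654.84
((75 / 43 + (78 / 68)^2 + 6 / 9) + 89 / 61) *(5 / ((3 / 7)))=1650994135 / 27289692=60.50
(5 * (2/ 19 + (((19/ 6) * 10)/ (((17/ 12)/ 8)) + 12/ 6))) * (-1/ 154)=-146100/ 24871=-5.87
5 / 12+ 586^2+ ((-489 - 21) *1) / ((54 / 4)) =12360911 / 36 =343358.64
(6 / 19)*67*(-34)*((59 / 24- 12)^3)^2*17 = -2792450860739468923 / 302579712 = -9228810624.09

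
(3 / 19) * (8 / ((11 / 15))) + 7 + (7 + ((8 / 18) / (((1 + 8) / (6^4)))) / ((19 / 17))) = 15254 / 209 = 72.99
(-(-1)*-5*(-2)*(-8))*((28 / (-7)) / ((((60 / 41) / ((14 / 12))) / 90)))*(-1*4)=-91840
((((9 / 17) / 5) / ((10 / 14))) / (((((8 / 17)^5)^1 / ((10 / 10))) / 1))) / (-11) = -5261823 / 9011200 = -0.58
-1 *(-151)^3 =3442951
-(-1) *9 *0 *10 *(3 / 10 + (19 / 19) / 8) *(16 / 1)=0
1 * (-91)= -91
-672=-672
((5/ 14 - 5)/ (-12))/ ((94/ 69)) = 1495/ 5264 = 0.28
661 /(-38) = -661 /38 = -17.39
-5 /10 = -1 /2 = -0.50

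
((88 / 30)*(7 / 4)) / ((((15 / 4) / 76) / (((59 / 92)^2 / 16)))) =5092703 / 1904400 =2.67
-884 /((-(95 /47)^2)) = 1952756 /9025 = 216.37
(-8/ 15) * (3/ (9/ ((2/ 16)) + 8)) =-1/ 50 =-0.02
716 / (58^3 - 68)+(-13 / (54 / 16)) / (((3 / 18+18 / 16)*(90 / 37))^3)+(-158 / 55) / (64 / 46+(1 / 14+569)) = -0.13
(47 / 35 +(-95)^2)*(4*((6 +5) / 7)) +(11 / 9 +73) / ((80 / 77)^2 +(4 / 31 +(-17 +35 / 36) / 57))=4868304135854632 / 85683852205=56817.05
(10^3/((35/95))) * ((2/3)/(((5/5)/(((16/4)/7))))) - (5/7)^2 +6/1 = 152807/147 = 1039.50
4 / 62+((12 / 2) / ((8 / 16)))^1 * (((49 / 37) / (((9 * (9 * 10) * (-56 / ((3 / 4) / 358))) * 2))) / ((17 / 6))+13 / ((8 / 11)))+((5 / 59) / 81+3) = 217.57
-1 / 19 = -0.05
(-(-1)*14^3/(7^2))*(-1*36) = -2016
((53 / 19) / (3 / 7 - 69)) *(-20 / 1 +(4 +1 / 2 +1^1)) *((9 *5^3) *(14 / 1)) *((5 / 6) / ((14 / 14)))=9414125 / 1216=7741.88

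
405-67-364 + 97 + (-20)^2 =471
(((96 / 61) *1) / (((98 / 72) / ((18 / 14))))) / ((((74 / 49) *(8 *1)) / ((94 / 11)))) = 182736 / 173789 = 1.05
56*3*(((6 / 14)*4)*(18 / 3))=1728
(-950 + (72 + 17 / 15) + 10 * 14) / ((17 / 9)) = -390.11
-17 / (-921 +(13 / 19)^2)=6137 / 332312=0.02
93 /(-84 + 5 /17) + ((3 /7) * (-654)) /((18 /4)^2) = -1340459 /89649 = -14.95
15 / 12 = 5 / 4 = 1.25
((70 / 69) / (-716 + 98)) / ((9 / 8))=-280 / 191889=-0.00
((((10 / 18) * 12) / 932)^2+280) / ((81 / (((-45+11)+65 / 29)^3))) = -3958472102949115 / 35749469367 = -110728.14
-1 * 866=-866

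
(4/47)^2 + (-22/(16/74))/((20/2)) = -898423/88360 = -10.17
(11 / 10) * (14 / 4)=77 / 20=3.85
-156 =-156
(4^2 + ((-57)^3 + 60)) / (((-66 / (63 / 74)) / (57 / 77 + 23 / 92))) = 2364.61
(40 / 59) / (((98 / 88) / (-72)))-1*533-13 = -1705206 / 2891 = -589.83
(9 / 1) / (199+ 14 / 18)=81 / 1798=0.05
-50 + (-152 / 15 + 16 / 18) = -2666 / 45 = -59.24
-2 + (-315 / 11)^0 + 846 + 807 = 1652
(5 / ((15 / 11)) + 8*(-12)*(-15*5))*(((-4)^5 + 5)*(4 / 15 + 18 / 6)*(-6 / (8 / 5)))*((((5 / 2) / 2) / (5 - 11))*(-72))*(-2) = -5395294205 / 2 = -2697647102.50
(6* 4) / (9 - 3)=4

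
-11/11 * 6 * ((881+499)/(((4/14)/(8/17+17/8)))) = -2557485/34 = -75220.15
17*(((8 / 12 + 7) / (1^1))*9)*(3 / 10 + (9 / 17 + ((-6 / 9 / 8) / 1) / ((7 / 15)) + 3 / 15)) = 27945 / 28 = 998.04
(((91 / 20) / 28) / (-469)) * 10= -13 / 3752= -0.00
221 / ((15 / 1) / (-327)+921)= 24089 / 100384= 0.24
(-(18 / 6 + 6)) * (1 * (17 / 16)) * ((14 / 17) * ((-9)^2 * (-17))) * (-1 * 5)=-54219.38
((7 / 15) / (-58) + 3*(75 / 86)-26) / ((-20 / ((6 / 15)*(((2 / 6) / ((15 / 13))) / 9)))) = 5688059 / 378776250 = 0.02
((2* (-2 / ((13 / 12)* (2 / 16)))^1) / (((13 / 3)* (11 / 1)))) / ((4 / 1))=-288 / 1859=-0.15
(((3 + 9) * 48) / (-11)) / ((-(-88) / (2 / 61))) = -144 / 7381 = -0.02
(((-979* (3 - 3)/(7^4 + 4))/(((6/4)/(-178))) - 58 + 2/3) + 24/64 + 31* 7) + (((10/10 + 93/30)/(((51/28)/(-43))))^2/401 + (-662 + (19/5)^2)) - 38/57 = -464.82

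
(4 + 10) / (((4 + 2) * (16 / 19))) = 133 / 48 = 2.77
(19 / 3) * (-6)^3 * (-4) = 5472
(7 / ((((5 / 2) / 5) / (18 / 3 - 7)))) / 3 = -14 / 3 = -4.67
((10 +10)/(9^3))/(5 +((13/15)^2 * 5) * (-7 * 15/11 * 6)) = -220/1684719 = -0.00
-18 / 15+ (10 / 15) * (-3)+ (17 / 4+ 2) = 3.05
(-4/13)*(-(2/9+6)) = 224/117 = 1.91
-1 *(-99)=99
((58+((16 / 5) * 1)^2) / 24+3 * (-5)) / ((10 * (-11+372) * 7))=-521 / 1083000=-0.00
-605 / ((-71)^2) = -605 / 5041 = -0.12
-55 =-55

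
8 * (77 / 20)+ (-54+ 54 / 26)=-1373 / 65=-21.12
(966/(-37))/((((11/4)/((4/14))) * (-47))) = 1104/19129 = 0.06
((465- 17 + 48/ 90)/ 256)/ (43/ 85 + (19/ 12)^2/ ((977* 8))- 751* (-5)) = 167618028/ 359281166557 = 0.00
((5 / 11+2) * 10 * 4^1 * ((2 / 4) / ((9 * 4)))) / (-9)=-5 / 33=-0.15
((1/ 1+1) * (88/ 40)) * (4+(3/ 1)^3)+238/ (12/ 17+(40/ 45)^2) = 60871/ 206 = 295.49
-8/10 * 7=-28/5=-5.60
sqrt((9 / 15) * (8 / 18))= 2 * sqrt(15) / 15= 0.52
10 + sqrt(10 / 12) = sqrt(30) / 6 + 10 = 10.91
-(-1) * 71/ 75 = 0.95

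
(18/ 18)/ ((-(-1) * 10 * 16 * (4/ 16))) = 1/ 40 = 0.02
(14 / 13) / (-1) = -14 / 13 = -1.08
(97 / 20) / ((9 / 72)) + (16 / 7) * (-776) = -60722 / 35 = -1734.91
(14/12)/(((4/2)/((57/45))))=133/180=0.74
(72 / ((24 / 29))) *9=783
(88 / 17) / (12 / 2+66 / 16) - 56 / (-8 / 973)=9379451 / 1377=6811.51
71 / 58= 1.22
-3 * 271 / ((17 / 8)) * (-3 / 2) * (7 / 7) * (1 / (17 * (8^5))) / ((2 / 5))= 12195 / 4734976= 0.00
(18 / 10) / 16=9 / 80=0.11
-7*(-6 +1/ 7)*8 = 328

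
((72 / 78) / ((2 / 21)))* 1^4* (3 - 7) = -38.77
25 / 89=0.28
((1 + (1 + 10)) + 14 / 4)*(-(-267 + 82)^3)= 98140187.50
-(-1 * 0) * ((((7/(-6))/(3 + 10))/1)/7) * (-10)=0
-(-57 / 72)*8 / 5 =19 / 15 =1.27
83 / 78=1.06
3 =3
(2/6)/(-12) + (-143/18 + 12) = 145/36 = 4.03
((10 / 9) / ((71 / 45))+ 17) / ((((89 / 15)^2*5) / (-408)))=-41.04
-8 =-8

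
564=564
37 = 37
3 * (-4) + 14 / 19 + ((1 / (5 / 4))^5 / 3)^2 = -18788670806 / 1669921875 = -11.25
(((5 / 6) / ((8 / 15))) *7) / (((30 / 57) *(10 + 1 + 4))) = 133 / 96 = 1.39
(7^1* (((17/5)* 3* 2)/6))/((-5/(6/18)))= -119/75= -1.59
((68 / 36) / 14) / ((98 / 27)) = 51 / 1372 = 0.04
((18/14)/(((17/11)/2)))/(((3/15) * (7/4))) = 3960/833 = 4.75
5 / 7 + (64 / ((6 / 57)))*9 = 38309 / 7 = 5472.71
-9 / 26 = -0.35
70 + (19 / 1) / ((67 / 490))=14000 / 67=208.96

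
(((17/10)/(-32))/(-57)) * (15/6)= 17/7296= 0.00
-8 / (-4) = 2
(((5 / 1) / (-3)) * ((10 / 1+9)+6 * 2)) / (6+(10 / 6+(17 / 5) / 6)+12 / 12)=-1550 / 277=-5.60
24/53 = 0.45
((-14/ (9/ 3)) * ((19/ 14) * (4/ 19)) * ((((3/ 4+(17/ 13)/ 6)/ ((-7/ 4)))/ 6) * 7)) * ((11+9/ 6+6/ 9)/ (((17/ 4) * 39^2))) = 47716/ 27227421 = 0.00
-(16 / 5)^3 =-4096 / 125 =-32.77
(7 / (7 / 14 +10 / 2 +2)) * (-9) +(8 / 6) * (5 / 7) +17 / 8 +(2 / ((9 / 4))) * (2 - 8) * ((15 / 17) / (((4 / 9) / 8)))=-1285607 / 14280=-90.03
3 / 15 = 1 / 5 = 0.20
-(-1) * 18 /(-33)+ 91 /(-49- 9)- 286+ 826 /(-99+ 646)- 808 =-382001599 /348986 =-1094.60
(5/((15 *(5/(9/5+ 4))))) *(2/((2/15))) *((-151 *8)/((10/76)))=-1331216/25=-53248.64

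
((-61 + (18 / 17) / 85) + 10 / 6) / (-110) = 128578 / 238425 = 0.54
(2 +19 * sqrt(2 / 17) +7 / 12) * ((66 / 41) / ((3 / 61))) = 20801 / 246 +25498 * sqrt(34) / 697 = 297.87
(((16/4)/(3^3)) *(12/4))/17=4/153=0.03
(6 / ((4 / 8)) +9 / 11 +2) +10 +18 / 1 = 471 / 11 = 42.82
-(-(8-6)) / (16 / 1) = 1 / 8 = 0.12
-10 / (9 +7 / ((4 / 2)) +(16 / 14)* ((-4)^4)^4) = -140 / 68719476911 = -0.00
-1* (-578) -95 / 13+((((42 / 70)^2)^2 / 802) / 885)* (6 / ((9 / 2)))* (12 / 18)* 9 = 548519129529 / 961146875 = 570.69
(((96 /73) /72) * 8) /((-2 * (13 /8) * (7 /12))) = -0.08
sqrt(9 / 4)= 3 / 2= 1.50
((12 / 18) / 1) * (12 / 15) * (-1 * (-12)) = 6.40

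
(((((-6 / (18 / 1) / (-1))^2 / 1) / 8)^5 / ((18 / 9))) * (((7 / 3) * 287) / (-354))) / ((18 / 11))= -0.00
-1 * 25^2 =-625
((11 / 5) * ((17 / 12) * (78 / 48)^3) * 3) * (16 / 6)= 410839 / 3840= 106.99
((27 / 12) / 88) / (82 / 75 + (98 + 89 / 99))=0.00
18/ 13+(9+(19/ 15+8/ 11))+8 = 43712/ 2145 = 20.38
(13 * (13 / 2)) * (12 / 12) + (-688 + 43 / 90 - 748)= -60796 / 45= -1351.02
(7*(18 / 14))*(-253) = -2277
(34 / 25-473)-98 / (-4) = -22357 / 50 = -447.14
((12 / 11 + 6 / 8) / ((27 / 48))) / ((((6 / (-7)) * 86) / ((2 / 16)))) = -21 / 3784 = -0.01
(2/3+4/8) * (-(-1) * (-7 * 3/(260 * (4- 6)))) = 49/1040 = 0.05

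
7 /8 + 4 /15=137 /120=1.14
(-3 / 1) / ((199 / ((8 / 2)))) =-12 / 199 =-0.06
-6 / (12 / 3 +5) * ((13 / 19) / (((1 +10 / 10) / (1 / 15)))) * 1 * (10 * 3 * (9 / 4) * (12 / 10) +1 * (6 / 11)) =-3887 / 3135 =-1.24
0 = 0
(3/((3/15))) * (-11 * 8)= -1320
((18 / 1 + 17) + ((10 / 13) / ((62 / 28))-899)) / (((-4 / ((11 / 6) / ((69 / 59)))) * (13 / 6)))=56471437 / 361491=156.22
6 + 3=9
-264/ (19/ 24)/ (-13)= 6336/ 247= 25.65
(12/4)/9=0.33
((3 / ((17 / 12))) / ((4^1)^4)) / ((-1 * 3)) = -3 / 1088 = -0.00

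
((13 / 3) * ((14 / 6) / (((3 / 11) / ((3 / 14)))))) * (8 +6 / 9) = 1859 / 27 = 68.85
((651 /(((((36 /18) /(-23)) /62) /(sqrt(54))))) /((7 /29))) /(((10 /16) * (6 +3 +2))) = -46151064 * sqrt(6) /55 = -2055391.96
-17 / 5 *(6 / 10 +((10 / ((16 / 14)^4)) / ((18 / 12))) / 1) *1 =-1177097 / 76800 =-15.33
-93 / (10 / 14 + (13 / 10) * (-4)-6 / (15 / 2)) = 651 / 37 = 17.59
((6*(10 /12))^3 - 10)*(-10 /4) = -575 /2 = -287.50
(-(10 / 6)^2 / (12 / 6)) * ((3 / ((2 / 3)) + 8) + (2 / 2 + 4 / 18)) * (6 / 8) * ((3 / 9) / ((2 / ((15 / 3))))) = -30875 / 2592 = -11.91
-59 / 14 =-4.21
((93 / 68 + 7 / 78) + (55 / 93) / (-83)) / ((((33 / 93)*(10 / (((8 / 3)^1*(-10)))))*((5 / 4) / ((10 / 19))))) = -52778800 / 11501061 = -4.59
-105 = -105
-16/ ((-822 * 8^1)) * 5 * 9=15/ 137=0.11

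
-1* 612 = -612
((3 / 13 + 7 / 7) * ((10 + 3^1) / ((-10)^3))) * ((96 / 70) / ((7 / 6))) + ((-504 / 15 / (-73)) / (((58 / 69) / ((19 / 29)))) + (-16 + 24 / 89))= -2575340780252 / 167334295625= -15.39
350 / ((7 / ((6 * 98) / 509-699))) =-17760150 / 509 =-34892.24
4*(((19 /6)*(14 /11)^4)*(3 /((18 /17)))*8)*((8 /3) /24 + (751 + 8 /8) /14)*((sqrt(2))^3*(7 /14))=48087743872*sqrt(2) /1185921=57344.75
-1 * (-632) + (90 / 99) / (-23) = 159886 / 253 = 631.96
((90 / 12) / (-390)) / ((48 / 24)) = -1 / 104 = -0.01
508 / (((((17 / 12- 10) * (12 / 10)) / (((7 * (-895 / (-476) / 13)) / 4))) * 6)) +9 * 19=168.92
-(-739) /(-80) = -739 /80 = -9.24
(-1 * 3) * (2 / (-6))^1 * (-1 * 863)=-863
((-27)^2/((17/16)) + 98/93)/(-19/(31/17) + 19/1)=80.08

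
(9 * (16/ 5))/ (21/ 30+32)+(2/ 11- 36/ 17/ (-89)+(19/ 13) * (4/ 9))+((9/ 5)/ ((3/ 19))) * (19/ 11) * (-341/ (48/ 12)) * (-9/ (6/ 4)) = 21381108796241/ 2122481790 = 10073.64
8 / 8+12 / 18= 5 / 3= 1.67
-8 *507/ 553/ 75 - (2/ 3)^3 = -147104/ 373275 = -0.39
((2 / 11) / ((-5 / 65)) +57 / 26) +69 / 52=661 / 572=1.16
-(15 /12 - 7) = 23 /4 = 5.75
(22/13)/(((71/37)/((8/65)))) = 6512/59995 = 0.11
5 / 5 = 1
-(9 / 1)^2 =-81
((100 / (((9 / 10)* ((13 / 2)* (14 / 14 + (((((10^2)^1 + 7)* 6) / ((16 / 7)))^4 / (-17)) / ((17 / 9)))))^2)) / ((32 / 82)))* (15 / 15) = 5745124415897600 / 28823141152608914632381496889201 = 0.00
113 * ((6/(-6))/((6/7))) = -791/6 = -131.83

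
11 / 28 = 0.39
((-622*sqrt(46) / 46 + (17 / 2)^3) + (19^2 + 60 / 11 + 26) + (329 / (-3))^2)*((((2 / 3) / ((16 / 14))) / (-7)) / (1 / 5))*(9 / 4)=-51612095 / 4224 + 4665*sqrt(46) / 368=-12132.80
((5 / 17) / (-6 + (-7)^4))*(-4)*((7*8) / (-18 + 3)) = 224 / 122145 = 0.00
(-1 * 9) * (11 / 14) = -99 / 14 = -7.07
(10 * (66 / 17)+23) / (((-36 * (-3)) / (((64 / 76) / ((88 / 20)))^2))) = 420400 / 20049579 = 0.02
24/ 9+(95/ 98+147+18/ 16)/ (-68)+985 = 78806393/ 79968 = 985.47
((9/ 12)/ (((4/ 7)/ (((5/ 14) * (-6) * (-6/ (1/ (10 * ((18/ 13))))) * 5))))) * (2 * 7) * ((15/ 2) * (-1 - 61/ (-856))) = -2535553125/ 22256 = -113926.72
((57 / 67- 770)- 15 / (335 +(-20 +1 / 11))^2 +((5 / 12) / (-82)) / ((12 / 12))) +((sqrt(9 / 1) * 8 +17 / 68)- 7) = -751.90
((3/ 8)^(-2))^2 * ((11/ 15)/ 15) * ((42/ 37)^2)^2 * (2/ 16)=216358912/ 421686225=0.51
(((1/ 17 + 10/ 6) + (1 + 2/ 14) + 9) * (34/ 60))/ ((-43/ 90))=-4237/ 301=-14.08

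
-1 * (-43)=43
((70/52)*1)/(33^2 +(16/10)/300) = 13125/10617802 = 0.00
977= 977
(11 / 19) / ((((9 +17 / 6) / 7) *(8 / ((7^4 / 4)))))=554631 / 21584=25.70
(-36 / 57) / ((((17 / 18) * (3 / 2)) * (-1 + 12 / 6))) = -144 / 323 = -0.45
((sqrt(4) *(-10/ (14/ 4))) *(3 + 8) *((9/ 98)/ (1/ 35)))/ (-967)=9900/ 47383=0.21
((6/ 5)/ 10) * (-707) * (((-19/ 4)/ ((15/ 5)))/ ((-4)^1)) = -13433/ 400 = -33.58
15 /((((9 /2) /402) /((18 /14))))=12060 /7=1722.86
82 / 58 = 41 / 29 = 1.41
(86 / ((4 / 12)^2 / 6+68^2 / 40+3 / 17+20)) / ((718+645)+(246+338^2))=394740 / 72211059047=0.00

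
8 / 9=0.89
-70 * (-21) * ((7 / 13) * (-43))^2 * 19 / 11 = 2530485930 / 1859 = 1361208.14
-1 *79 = -79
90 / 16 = 45 / 8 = 5.62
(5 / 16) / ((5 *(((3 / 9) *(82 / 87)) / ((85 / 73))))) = 22185 / 95776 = 0.23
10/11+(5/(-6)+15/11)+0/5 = 95/66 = 1.44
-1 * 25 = -25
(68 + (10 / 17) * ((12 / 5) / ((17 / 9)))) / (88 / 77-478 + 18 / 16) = -1112608 / 7699249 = -0.14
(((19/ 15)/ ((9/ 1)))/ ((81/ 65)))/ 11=247/ 24057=0.01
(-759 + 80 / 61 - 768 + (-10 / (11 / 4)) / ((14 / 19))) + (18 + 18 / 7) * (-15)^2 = 2078723 / 671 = 3097.95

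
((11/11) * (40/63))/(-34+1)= -40/2079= -0.02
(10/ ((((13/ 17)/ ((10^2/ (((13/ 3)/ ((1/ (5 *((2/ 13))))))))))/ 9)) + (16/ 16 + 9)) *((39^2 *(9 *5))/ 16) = 15146746.88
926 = 926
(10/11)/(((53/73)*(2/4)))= 1460/583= 2.50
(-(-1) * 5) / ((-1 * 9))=-5 / 9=-0.56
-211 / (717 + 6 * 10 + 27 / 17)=-3587 / 13236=-0.27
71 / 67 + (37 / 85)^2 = 604698 / 484075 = 1.25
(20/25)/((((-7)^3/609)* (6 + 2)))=-87/490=-0.18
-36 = -36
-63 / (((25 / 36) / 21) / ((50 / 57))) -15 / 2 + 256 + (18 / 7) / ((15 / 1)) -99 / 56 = -7577033 / 5320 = -1424.25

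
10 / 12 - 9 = -49 / 6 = -8.17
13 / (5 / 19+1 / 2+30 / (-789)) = 129922 / 7247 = 17.93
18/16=9/8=1.12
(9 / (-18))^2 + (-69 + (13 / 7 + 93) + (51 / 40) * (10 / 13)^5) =26.45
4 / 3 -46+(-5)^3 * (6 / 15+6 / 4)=-1693 / 6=-282.17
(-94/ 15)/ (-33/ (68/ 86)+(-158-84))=3196/ 144705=0.02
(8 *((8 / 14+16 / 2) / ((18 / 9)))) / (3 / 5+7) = 600 / 133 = 4.51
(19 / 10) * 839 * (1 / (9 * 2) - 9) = -2566501 / 180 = -14258.34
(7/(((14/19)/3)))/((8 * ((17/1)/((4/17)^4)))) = 912/1419857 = 0.00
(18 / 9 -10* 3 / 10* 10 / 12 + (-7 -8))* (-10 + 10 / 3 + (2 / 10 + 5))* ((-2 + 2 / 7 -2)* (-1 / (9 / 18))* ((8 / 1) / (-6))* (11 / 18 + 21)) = -13795496 / 2835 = -4866.14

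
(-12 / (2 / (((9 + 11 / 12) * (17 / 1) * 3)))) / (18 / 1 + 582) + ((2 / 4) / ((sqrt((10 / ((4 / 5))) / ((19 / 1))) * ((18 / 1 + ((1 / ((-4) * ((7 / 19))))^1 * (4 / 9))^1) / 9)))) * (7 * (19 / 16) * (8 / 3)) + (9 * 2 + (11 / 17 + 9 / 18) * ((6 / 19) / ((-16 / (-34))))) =25137 * sqrt(38) / 22300 + 104213 / 7600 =20.66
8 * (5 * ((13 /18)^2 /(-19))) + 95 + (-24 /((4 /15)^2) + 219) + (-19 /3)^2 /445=-33568823 /1369710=-24.51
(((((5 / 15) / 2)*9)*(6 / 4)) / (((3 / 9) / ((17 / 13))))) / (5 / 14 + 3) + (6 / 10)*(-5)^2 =21543 / 1222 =17.63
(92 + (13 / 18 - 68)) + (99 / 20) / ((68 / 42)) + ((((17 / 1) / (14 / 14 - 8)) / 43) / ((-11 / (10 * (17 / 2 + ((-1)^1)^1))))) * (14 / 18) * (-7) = 74346203 / 2894760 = 25.68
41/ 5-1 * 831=-4114/ 5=-822.80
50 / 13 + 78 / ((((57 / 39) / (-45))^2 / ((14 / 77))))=694230850 / 51623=13448.09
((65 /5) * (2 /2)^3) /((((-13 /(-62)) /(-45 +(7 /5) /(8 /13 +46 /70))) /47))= -74068052 /579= -127924.10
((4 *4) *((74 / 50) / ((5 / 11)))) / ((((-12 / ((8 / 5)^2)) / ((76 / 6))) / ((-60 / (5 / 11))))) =174209024 / 9375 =18582.30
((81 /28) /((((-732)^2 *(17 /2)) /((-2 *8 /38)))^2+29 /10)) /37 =0.00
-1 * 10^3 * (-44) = 44000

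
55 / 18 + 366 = 6643 / 18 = 369.06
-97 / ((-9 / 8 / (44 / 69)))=34144 / 621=54.98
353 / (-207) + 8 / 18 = -29 / 23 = -1.26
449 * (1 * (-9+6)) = -1347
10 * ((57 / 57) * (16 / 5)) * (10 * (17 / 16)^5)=7099285 / 16384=433.31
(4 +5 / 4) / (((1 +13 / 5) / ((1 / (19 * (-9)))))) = -35 / 4104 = -0.01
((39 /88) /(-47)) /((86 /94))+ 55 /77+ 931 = 24678975 /26488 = 931.70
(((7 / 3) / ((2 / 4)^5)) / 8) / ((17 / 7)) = 196 / 51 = 3.84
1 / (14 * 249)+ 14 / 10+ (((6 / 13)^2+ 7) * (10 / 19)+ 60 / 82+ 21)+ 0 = 61791793087 / 2294676930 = 26.93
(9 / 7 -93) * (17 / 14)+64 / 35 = -26837 / 245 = -109.54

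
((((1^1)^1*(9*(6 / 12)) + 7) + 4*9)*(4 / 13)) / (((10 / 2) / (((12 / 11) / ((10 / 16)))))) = 3648 / 715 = 5.10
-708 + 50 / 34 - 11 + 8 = -12062 / 17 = -709.53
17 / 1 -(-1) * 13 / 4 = 81 / 4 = 20.25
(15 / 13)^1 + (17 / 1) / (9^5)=885956 / 767637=1.15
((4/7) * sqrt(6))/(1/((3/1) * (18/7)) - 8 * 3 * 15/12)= -216 * sqrt(6)/11291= -0.05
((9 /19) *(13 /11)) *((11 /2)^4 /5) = 155727 /1520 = 102.45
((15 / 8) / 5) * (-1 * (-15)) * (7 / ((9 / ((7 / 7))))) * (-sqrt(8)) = -35 * sqrt(2) / 4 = -12.37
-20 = -20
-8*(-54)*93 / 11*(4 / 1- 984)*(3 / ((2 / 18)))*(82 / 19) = -87170670720 / 209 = -417084548.90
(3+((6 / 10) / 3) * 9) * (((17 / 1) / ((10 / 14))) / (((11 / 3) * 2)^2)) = 6426 / 3025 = 2.12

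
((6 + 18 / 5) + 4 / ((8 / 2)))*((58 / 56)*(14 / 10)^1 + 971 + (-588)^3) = -215494289523 / 100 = -2154942895.23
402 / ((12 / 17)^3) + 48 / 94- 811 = 4500253 / 13536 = 332.47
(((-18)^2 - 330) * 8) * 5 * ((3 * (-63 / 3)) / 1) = 15120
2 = 2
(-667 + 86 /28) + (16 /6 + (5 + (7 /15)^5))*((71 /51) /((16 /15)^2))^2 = -5838551473333 /8949104640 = -652.42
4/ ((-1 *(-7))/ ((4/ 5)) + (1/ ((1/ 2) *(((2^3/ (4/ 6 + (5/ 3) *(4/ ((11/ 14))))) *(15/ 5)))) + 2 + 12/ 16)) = 198/ 607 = 0.33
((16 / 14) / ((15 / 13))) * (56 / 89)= 0.62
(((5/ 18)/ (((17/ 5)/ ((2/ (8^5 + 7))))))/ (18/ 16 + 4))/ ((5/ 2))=16/ 41119515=0.00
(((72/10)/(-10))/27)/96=-1/3600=-0.00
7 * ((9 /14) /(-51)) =-3 /34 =-0.09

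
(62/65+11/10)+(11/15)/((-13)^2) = 2087/1014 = 2.06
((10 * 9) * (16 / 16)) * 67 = 6030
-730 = -730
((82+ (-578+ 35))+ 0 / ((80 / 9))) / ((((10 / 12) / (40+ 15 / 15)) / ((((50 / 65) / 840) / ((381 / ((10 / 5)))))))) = -18901 / 173355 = -0.11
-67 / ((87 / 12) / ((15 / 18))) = -670 / 87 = -7.70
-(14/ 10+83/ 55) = -32/ 11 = -2.91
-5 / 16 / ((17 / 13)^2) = -845 / 4624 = -0.18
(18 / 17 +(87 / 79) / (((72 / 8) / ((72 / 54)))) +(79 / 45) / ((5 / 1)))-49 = -4777076 / 100725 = -47.43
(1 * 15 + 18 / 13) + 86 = 102.38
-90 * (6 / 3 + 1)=-270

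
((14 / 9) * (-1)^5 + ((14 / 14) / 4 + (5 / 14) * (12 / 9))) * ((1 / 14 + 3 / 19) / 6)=-671 / 21168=-0.03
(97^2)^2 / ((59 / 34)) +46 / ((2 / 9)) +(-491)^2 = 3024231546 / 59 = 51258161.80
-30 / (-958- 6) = 15 / 482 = 0.03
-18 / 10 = -9 / 5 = -1.80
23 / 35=0.66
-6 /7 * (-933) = 5598 /7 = 799.71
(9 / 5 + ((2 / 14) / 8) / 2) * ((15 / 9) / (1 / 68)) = 17221 / 84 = 205.01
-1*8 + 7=-1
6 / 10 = 3 / 5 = 0.60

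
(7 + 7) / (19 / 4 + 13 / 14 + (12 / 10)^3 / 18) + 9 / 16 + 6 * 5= 10667179 / 323376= 32.99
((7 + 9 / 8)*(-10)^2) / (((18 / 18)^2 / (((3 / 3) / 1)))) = 1625 / 2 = 812.50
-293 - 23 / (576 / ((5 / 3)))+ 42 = -433843 / 1728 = -251.07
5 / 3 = 1.67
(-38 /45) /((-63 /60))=152 /189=0.80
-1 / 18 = -0.06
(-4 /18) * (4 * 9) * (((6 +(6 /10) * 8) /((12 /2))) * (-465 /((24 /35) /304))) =2968560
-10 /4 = -5 /2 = -2.50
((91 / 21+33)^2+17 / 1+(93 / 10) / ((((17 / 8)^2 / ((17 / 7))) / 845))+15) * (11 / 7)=66588544 / 7497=8882.03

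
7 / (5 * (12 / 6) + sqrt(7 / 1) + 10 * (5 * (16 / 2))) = 2870 / 168093-7 * sqrt(7) / 168093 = 0.02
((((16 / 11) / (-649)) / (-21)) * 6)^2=1024 / 2497300729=0.00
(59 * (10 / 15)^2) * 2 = 472 / 9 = 52.44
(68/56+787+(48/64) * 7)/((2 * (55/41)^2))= 37346777/169400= 220.47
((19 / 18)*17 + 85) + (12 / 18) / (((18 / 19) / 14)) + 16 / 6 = 6235 / 54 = 115.46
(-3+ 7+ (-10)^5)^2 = 9999200016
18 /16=9 /8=1.12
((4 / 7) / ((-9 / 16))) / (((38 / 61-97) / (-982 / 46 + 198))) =15861952 / 8518671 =1.86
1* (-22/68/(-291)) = 0.00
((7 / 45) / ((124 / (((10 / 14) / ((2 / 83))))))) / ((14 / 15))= 415 / 10416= 0.04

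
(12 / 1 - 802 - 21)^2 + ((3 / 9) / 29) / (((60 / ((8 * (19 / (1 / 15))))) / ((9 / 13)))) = 247960931 / 377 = 657721.30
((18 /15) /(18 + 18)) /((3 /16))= 8 /45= 0.18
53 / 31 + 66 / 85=6551 / 2635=2.49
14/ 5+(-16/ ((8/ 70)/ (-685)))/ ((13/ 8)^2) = 30690366/ 845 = 36319.96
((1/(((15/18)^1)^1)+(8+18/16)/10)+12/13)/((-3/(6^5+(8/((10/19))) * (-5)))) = -1215445/156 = -7791.31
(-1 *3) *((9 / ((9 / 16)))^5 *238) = -748683264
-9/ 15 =-3/ 5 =-0.60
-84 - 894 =-978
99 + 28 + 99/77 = 128.29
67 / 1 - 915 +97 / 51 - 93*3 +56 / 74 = -2121632 / 1887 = -1124.34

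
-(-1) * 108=108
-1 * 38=-38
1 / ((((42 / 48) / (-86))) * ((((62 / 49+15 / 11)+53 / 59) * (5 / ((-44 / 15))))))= 68762848 / 4206375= 16.35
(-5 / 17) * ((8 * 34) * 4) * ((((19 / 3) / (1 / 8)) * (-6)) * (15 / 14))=729600 / 7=104228.57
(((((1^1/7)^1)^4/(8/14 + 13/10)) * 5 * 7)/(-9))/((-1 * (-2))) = -25/57771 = -0.00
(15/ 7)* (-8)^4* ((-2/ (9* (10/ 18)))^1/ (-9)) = 8192/ 21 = 390.10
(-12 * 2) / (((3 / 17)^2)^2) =-668168 / 27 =-24746.96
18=18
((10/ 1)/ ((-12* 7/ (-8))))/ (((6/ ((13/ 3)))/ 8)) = 5.50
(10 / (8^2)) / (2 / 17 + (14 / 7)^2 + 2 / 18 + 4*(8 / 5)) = 3825 / 260192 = 0.01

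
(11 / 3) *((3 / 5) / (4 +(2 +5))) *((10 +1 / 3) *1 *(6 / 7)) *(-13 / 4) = -403 / 70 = -5.76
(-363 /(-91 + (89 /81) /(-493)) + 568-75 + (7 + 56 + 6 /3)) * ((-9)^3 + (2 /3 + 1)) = -742703055855 /1816996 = -408753.27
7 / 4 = 1.75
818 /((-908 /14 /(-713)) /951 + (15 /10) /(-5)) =-38825887380 /14234783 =-2727.54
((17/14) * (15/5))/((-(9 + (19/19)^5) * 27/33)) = -187/420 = -0.45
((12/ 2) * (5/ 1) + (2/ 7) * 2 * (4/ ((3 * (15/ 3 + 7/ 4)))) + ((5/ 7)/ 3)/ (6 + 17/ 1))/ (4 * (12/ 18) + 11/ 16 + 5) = 6285392/ 1743147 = 3.61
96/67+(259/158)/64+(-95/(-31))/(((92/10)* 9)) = 6501576985/4347543168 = 1.50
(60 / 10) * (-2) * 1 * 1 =-12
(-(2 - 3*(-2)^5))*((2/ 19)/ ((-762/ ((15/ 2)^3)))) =55125/ 9652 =5.71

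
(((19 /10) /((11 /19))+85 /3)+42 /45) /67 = 10741 /22110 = 0.49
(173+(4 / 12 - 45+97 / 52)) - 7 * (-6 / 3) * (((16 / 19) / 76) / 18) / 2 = 21997541 / 168948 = 130.20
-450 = -450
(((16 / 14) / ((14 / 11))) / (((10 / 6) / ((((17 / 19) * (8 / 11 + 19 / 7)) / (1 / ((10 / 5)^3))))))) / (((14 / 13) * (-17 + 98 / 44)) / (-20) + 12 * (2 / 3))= 1268608 / 840693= 1.51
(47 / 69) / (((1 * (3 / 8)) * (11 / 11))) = 376 / 207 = 1.82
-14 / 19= -0.74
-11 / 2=-5.50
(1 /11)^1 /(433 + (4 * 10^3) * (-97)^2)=1 /414000763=0.00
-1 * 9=-9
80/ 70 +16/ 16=15/ 7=2.14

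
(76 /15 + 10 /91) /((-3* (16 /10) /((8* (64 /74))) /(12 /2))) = -452224 /10101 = -44.77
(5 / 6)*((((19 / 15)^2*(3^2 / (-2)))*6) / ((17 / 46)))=-8303 / 85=-97.68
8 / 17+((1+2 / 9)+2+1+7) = 1789 / 153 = 11.69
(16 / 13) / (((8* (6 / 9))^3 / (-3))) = -81 / 3328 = -0.02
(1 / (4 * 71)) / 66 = 1 / 18744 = 0.00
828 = 828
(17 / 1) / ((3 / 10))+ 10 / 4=355 / 6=59.17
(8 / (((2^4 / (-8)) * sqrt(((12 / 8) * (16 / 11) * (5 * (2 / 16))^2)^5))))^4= 7129624985840694329344 / 5631351470947265625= 1266.06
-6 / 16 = -3 / 8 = -0.38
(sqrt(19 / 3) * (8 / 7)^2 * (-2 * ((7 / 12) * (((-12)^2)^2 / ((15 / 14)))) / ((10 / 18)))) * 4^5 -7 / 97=-136798419.40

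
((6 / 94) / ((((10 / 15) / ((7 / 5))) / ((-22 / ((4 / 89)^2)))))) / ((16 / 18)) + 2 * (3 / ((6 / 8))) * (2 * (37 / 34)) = -830952029 / 511360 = -1624.98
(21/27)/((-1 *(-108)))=7/972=0.01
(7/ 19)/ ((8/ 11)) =77/ 152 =0.51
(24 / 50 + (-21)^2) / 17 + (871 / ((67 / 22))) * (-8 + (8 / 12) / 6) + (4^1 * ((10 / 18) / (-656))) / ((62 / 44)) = -2409456221 / 1080350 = -2230.26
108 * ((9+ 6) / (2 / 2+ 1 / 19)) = 1539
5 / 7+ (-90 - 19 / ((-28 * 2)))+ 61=-1565 / 56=-27.95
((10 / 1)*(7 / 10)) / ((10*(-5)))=-7 / 50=-0.14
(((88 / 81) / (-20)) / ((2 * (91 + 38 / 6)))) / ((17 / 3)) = -11 / 223380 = -0.00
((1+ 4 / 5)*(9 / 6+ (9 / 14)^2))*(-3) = -10.33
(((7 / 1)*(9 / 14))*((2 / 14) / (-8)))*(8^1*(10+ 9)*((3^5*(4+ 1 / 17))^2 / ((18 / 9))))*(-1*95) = 4566994034805 / 8092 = 564383840.19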